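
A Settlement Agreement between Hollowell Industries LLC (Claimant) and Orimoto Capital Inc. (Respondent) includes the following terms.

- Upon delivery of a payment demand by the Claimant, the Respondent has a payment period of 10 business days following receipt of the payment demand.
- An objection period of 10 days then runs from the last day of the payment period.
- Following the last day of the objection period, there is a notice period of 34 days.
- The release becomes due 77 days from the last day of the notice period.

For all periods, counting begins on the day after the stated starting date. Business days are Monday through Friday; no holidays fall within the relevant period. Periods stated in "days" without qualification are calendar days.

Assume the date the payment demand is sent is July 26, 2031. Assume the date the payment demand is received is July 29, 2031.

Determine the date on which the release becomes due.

December 11, 2031

From Tuesday, July 29, 2031, 10 business days (Jul 30, Jul 31, Aug 1, Aug 4, Aug 5, Aug 6, Aug 7, Aug 8, Aug 11, Aug 12, skipping weekends) brings us to Tuesday, August 12, 2031, which is the last day of the payment period.
The last day of the objection period: 10 calendar days after August 12, 2031 is August 22, 2031.
The last day of the notice period: August 22, 2031 + 34 days = September 25, 2031.
The date on which the release becomes due: 77 calendar days after September 25, 2031 is December 11, 2031.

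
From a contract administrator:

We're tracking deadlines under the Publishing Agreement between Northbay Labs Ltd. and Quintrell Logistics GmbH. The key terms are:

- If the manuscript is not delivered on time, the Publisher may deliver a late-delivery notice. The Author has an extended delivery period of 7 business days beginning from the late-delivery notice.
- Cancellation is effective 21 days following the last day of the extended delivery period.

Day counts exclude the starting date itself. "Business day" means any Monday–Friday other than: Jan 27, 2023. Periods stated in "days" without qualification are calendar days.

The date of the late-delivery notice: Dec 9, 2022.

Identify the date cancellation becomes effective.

The last day of the extended delivery period: counting 7 business days from Friday, Dec 9, 2022 (Dec 12, Dec 13, Dec 14, Dec 15, Dec 16, Dec 19, Dec 20, skipping weekends) reaches Tuesday, Dec 20, 2022.
The date cancellation becomes effective: Dec 20, 2022 + 21 days = Jan 10, 2023.

Jan 10, 2023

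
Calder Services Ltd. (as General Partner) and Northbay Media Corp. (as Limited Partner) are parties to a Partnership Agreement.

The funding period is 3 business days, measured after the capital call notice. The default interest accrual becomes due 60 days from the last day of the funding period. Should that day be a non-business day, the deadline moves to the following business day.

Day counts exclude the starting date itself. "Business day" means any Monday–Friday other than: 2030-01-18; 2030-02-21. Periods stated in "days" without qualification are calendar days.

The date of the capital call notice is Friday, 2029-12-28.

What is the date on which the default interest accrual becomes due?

2030-03-04

The last day of the funding period: 3 business days after Friday, 2029-12-28, skipping weekends — Dec 31, Jan 1, Jan 2 — lands on Wednesday, 2030-01-02.
The date on which the default interest accrual becomes due: 60 calendar days after 2030-01-02 is 2030-03-03. That falls on a Sunday, so it rolls to the next business day, Monday, 2030-03-04.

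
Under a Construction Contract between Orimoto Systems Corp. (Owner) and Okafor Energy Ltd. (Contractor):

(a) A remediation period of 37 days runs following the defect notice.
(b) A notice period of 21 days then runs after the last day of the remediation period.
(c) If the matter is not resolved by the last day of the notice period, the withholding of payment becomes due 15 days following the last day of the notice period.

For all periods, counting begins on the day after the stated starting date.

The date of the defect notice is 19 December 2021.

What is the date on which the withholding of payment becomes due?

2 March 2022

The last day of the remediation period: 19 December 2021 + 37 days = 25 January 2022.
The last day of the notice period: 25 January 2022 + 21 days = 15 February 2022.
The date on which the withholding of payment becomes due: 15 calendar days after 15 February 2022 is 2 March 2022.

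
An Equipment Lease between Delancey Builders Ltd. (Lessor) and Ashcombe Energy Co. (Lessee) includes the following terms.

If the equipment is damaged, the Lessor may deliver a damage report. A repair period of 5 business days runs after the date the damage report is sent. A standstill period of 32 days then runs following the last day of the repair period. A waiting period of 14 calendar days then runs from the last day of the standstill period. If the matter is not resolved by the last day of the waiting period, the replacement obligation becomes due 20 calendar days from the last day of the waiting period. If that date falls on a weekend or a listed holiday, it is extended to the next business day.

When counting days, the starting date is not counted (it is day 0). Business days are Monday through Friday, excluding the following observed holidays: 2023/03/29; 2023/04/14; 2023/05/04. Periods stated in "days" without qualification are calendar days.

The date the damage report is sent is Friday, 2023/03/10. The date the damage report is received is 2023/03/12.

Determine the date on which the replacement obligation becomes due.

2023/05/22

The last day of the repair period: counting 5 business days from Friday, 2023/03/10 (Mar 13, Mar 14, Mar 15, Mar 16, Mar 17, skipping weekends) reaches Friday, 2023/03/17.
Adding 32 calendar days to 2023/03/17 gives 2023/04/18, which is the last day of the standstill period.
The last day of the waiting period: 14 calendar days after 2023/04/18 is 2023/05/02.
Adding 20 calendar days to 2023/05/02 gives 2023/05/22, which is the date on which the replacement obligation becomes due. 2023/05/22 is a Monday and is not a listed holiday, so no roll-forward applies.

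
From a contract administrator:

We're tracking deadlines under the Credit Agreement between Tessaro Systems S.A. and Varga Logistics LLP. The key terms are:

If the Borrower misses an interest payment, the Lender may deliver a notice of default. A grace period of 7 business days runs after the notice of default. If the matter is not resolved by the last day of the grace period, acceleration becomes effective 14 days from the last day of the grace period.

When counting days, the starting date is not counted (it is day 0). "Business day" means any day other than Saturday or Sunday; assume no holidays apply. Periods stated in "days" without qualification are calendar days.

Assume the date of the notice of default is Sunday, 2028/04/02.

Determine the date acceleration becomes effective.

From Sunday, 2028/04/02, 7 business days (Apr 3, Apr 4, Apr 5, Apr 6, Apr 7, Apr 10, Apr 11, skipping weekends) brings us to Tuesday, 2028/04/11, which is the last day of the grace period.
Adding 14 calendar days to 2028/04/11 gives 2028/04/25, which is the date acceleration becomes effective.

2028/04/25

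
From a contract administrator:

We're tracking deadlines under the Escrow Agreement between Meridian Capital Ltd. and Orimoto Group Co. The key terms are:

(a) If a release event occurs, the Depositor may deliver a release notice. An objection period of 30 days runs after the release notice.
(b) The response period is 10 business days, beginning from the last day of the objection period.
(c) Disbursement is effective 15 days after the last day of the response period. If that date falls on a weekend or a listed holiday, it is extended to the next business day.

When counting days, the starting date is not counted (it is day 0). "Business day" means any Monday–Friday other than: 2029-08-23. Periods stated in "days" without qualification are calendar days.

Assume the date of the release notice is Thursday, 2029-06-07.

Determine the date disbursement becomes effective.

The last day of the objection period: 2029-06-07 + 30 days = 2029-07-07.
From Saturday, 2029-07-07, 10 business days (Jul 9, Jul 10, Jul 11, Jul 12, Jul 13, Jul 16, Jul 17, Jul 18, Jul 19, Jul 20, skipping weekends) brings us to Friday, 2029-07-20, which is the last day of the response period.
Adding 15 calendar days to 2029-07-20 gives 2029-08-04, which is the date disbursement becomes effective. That falls on a Saturday, so it rolls to the next business day, Monday, 2029-08-06.

2029-08-06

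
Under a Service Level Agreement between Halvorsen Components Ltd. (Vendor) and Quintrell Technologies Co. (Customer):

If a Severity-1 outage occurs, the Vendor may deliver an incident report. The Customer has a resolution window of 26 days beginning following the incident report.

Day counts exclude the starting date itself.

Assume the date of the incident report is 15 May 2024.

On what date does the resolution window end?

The last day of the resolution window: 26 calendar days after 15 May 2024 is 10 June 2024.

10 June 2024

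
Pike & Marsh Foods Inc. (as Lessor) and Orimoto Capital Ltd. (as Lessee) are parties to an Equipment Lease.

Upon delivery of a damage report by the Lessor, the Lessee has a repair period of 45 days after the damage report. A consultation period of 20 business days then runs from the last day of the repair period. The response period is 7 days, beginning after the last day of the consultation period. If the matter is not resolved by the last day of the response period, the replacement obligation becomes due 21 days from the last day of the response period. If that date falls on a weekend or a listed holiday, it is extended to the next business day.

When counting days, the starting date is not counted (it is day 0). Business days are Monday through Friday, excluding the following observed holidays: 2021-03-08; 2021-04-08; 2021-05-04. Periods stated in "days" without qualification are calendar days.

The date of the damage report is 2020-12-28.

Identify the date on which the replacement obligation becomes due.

Adding 45 calendar days to 2020-12-28 gives 2021-02-11, which is the last day of the repair period.
From Thursday, 2021-02-11, 20 business days (Feb 12, Feb 15, Feb 16, Feb 17, …, Mar 10, Mar 11, Mar 12, skipping weekends and the listed holiday on Mar 8) brings us to Friday, 2021-03-12, which is the last day of the consultation period.
Adding 7 calendar days to 2021-03-12 gives 2021-03-19, which is the last day of the response period.
The date on which the replacement obligation becomes due: 21 calendar days after 2021-03-19 is 2021-04-09. 2021-04-09 is a Friday and is not a listed holiday, so no roll-forward applies.

2021-04-09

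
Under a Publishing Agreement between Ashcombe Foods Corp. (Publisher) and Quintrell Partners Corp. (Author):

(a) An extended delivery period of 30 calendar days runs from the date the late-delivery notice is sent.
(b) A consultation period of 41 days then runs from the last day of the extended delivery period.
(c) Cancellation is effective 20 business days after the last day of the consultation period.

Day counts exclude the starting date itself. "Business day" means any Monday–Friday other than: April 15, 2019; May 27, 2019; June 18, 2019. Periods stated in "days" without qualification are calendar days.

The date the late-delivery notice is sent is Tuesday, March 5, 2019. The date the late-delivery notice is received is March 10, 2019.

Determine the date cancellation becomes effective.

June 13, 2019

The last day of the extended delivery period: 30 calendar days after March 5, 2019 is April 4, 2019.
The last day of the consultation period: April 4, 2019 + 41 days = May 15, 2019.
The date cancellation becomes effective: counting 20 business days from Wednesday, May 15, 2019 (May 16, May 17, May 20, May 21, …, Jun 11, Jun 12, Jun 13, skipping weekends and the listed holiday on May 27) reaches Thursday, June 13, 2019.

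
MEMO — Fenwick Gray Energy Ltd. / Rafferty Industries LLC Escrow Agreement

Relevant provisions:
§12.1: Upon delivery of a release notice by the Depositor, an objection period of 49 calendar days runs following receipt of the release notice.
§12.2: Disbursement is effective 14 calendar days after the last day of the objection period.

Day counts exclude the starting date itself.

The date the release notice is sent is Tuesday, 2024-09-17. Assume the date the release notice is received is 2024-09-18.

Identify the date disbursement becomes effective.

2024-11-20

The last day of the objection period: 49 calendar days after 2024-09-18 is 2024-11-06.
The date disbursement becomes effective: 14 calendar days after 2024-11-06 is 2024-11-20.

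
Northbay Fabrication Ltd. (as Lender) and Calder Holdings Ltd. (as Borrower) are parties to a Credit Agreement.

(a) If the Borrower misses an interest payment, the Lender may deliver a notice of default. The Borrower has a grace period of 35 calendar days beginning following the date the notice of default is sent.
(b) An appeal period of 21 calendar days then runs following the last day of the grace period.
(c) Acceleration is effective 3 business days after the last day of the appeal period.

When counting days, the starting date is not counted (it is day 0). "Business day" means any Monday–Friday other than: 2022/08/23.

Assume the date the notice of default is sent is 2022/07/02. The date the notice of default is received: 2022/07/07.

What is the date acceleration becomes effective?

2022/08/31

The last day of the grace period: 35 calendar days after 2022/07/02 is 2022/08/06.
The last day of the appeal period: 2022/08/06 + 21 days = 2022/08/27.
The date acceleration becomes effective: counting 3 business days from Saturday, 2022/08/27 (Aug 29, Aug 30, Aug 31, skipping weekends) reaches Wednesday, 2022/08/31.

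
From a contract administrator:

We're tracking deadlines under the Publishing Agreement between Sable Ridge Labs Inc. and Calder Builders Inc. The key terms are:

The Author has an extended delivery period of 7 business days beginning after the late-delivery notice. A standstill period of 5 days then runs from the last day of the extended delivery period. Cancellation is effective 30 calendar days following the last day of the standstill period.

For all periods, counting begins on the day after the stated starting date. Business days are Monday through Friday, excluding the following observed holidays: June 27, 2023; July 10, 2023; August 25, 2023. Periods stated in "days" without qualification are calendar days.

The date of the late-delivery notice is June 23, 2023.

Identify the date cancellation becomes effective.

August 9, 2023

The last day of the extended delivery period: 7 business days after Friday, June 23, 2023, skipping weekends and the listed holiday on Jun 27 — Jun 26, Jun 28, Jun 29, Jun 30, Jul 3, Jul 4, Jul 5 — lands on Wednesday, July 5, 2023.
The last day of the standstill period: July 5, 2023 + 5 days = July 10, 2023.
The date cancellation becomes effective: 30 calendar days after July 10, 2023 is August 9, 2023.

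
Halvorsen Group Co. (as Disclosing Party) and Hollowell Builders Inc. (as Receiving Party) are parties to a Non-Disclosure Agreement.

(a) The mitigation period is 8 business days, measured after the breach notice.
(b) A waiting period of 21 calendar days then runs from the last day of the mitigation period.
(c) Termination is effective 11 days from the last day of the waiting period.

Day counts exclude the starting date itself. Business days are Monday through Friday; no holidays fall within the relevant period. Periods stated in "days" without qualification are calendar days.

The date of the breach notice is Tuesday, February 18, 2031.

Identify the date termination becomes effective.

April 1, 2031

From Tuesday, February 18, 2031, 8 business days (Feb 19, Feb 20, Feb 21, Feb 24, Feb 25, Feb 26, Feb 27, Feb 28, skipping weekends) brings us to Friday, February 28, 2031, which is the last day of the mitigation period.
The last day of the waiting period: 21 calendar days after February 28, 2031 is March 21, 2031.
The date termination becomes effective: 11 calendar days after March 21, 2031 is April 1, 2031.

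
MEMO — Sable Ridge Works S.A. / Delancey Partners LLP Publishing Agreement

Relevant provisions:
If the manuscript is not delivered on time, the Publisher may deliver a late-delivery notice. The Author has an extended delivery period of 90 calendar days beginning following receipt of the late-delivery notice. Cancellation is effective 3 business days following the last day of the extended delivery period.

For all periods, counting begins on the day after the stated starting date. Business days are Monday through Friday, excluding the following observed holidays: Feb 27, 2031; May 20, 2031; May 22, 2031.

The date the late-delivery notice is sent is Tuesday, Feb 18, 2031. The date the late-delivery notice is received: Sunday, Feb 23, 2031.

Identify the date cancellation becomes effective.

The last day of the extended delivery period: Feb 23, 2031 + 90 days = May 24, 2031.
The date cancellation becomes effective: counting 3 business days from Saturday, May 24, 2031 (May 26, May 27, May 28, skipping weekends) reaches Wednesday, May 28, 2031.

May 28, 2031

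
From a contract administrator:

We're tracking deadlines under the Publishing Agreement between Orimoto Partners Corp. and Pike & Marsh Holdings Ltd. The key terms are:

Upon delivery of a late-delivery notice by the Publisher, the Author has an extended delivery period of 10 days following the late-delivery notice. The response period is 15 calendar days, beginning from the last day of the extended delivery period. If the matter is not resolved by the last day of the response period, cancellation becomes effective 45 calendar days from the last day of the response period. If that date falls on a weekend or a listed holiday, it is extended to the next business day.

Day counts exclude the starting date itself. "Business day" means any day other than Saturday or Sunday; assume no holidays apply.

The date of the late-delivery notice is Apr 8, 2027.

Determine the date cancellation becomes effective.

The last day of the extended delivery period: 10 calendar days after Apr 8, 2027 is Apr 18, 2027.
The last day of the response period: 15 calendar days after Apr 18, 2027 is May 3, 2027.
Adding 45 calendar days to May 3, 2027 gives Jun 17, 2027, which is the date cancellation becomes effective. Jun 17, 2027 is a Thursday, so no roll-forward applies.

Jun 17, 2027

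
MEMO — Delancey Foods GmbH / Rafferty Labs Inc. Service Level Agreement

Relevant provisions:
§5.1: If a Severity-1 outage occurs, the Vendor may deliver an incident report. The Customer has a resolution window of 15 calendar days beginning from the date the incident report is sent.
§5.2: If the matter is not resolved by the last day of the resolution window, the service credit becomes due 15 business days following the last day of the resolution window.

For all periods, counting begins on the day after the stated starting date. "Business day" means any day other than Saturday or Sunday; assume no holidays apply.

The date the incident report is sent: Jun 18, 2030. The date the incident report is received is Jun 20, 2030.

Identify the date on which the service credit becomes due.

Jul 24, 2030

Adding 15 calendar days to Jun 18, 2030 gives Jul 3, 2030, which is the last day of the resolution window.
From Wednesday, Jul 3, 2030, 15 business days (Jul 4, Jul 5, Jul 8, Jul 9, …, Jul 22, Jul 23, Jul 24, skipping weekends) brings us to Wednesday, Jul 24, 2030, which is the date on which the service credit becomes due.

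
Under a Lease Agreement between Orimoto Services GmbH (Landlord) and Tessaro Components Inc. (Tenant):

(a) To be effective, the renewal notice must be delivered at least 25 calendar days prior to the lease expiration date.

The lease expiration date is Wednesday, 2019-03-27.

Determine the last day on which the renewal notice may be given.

2019-03-02

2019-03-27 minus 25 days is 2019-03-02.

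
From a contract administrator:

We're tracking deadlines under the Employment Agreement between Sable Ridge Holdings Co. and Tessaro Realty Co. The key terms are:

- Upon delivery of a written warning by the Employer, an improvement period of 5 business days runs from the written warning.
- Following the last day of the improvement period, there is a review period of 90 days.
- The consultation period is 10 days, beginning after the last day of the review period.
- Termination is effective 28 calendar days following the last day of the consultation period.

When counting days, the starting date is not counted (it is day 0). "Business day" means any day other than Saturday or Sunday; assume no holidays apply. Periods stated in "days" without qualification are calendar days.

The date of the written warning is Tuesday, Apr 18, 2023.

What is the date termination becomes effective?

The last day of the improvement period: counting 5 business days from Tuesday, Apr 18, 2023 (Apr 19, Apr 20, Apr 21, Apr 24, Apr 25, skipping weekends) reaches Tuesday, Apr 25, 2023.
Adding 90 calendar days to Apr 25, 2023 gives Jul 24, 2023, which is the last day of the review period.
The last day of the consultation period: Jul 24, 2023 + 10 days = Aug 3, 2023.
Adding 28 calendar days to Aug 3, 2023 gives Aug 31, 2023, which is the date termination becomes effective.

Aug 31, 2023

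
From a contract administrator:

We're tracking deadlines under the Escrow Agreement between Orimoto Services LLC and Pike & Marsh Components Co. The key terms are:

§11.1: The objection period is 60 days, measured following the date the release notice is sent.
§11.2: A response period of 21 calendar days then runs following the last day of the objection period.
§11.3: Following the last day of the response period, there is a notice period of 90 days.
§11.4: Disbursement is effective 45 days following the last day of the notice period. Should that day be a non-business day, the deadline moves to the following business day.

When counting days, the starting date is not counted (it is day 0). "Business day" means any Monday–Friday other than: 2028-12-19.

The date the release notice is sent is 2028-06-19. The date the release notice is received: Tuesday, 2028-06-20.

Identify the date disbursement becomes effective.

2029-01-22

Adding 60 calendar days to 2028-06-19 gives 2028-08-18, which is the last day of the objection period.
The last day of the response period: 2028-08-18 + 21 days = 2028-09-08.
Adding 90 calendar days to 2028-09-08 gives 2028-12-07, which is the last day of the notice period.
Adding 45 calendar days to 2028-12-07 gives 2029-01-21, which is the date disbursement becomes effective. That falls on a Sunday, so it rolls to the next business day, Monday, 2029-01-22.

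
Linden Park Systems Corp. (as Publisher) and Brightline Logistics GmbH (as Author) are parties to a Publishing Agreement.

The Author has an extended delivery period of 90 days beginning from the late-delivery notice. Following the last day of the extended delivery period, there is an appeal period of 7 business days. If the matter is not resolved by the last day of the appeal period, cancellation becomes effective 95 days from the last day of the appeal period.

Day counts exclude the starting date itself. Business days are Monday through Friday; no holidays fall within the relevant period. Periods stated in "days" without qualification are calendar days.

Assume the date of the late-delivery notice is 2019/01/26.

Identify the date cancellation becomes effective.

The last day of the extended delivery period: 2019/01/26 + 90 days = 2019/04/26.
From Friday, 2019/04/26, 7 business days (Apr 29, Apr 30, May 1, May 2, May 3, May 6, May 7, skipping weekends) brings us to Tuesday, 2019/05/07, which is the last day of the appeal period.
The date cancellation becomes effective: 2019/05/07 + 95 days = 2019/08/10.

2019/08/10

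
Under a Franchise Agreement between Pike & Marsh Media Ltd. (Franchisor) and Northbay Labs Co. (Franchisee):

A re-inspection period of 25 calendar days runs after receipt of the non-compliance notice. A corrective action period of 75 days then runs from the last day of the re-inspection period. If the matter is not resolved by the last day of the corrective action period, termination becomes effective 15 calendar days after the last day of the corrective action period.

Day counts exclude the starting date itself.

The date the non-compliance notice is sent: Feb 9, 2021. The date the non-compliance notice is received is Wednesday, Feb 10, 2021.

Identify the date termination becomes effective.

Jun 5, 2021

The last day of the re-inspection period: Feb 10, 2021 + 25 days = Mar 7, 2021.
The last day of the corrective action period: Mar 7, 2021 + 75 days = May 21, 2021.
Adding 15 calendar days to May 21, 2021 gives Jun 5, 2021, which is the date termination becomes effective.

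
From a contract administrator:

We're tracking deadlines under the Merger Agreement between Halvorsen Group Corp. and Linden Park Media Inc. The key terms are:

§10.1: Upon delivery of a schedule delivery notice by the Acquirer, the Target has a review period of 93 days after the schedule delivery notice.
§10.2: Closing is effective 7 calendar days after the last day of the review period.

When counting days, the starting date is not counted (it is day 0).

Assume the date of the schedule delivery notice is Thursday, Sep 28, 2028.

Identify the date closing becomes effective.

Jan 6, 2029

The last day of the review period: 93 calendar days after Sep 28, 2028 is Dec 30, 2028.
Adding 7 calendar days to Dec 30, 2028 gives Jan 6, 2029, which is the date closing becomes effective.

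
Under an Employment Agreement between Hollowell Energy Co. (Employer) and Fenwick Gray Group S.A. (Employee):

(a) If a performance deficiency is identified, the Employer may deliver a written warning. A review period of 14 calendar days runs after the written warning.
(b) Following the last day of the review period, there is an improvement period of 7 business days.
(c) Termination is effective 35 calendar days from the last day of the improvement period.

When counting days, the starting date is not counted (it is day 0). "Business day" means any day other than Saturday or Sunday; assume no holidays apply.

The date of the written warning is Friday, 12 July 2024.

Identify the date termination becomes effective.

The last day of the review period: 14 calendar days after 12 July 2024 is 26 July 2024.
The last day of the improvement period: counting 7 business days from Friday, 26 July 2024 (Jul 29, Jul 30, Jul 31, Aug 1, Aug 2, Aug 5, Aug 6, skipping weekends) reaches Tuesday, 6 August 2024.
The date termination becomes effective: 6 August 2024 + 35 days = 10 September 2024.

10 September 2024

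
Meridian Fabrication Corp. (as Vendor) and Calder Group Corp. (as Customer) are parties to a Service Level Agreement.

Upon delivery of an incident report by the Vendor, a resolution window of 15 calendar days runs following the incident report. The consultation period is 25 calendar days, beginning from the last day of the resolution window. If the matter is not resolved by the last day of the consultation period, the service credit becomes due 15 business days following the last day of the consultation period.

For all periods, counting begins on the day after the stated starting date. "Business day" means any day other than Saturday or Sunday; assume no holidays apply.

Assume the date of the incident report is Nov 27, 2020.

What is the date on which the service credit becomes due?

The last day of the resolution window: 15 calendar days after Nov 27, 2020 is Dec 12, 2020.
Adding 25 calendar days to Dec 12, 2020 gives Jan 6, 2021, which is the last day of the consultation period.
The date on which the service credit becomes due: 15 business days after Wednesday, Jan 6, 2021, skipping weekends — Jan 7, Jan 8, Jan 11, Jan 12, …, Jan 25, Jan 26, Jan 27 — lands on Wednesday, Jan 27, 2021.

Jan 27, 2021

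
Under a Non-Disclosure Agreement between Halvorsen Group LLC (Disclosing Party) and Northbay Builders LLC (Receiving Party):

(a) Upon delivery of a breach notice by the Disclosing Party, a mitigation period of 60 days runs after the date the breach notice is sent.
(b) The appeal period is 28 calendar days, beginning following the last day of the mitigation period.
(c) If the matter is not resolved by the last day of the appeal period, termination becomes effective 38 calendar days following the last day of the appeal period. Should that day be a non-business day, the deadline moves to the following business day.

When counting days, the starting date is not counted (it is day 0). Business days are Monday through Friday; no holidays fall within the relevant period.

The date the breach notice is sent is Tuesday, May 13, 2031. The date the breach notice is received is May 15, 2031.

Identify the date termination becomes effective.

Adding 60 calendar days to May 13, 2031 gives July 12, 2031, which is the last day of the mitigation period.
The last day of the appeal period: 28 calendar days after July 12, 2031 is August 9, 2031.
Adding 38 calendar days to August 9, 2031 gives September 16, 2031, which is the date termination becomes effective. September 16, 2031 is a Tuesday, so no roll-forward applies.

September 16, 2031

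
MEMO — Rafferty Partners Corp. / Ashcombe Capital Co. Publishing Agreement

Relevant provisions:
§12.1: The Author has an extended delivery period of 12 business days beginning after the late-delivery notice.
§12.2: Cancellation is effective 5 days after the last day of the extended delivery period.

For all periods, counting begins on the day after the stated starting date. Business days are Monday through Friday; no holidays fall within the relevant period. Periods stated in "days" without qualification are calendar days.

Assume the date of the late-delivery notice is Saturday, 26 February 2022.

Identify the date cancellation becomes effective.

20 March 2022

From Saturday, 26 February 2022, 12 business days (Feb 28, Mar 1, Mar 2, Mar 3, …, Mar 11, Mar 14, Mar 15, skipping weekends) brings us to Tuesday, 15 March 2022, which is the last day of the extended delivery period.
Adding 5 calendar days to 15 March 2022 gives 20 March 2022, which is the date cancellation becomes effective.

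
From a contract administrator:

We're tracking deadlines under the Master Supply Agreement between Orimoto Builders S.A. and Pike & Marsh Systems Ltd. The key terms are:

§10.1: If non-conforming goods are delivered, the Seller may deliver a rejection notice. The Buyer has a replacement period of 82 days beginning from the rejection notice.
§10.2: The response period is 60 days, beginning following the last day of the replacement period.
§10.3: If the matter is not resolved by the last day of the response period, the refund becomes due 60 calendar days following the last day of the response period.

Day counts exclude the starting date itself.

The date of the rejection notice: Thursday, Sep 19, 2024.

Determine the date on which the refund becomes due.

Apr 9, 2025

The last day of the replacement period: Sep 19, 2024 + 82 days = Dec 10, 2024.
The last day of the response period: Dec 10, 2024 + 60 days = Feb 8, 2025.
The date on which the refund becomes due: 60 calendar days after Feb 8, 2025 is Apr 9, 2025.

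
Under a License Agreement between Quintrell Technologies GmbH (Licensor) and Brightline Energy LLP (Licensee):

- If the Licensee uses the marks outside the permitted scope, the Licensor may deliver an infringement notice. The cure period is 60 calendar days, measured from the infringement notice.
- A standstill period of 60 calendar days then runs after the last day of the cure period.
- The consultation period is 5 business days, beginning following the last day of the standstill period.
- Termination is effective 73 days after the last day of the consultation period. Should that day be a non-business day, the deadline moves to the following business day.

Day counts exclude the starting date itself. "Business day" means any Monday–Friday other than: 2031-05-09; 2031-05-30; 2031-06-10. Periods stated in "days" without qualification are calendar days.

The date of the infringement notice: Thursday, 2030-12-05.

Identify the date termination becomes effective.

2031-06-23

The last day of the cure period: 60 calendar days after 2030-12-05 is 2031-02-03.
The last day of the standstill period: 2031-02-03 + 60 days = 2031-04-04.
The last day of the consultation period: 5 business days after Friday, 2031-04-04, skipping weekends — Apr 7, Apr 8, Apr 9, Apr 10, Apr 11 — lands on Friday, 2031-04-11.
The date termination becomes effective: 2031-04-11 + 73 days = 2031-06-23. 2031-06-23 is a Monday and is not a listed holiday, so no roll-forward applies.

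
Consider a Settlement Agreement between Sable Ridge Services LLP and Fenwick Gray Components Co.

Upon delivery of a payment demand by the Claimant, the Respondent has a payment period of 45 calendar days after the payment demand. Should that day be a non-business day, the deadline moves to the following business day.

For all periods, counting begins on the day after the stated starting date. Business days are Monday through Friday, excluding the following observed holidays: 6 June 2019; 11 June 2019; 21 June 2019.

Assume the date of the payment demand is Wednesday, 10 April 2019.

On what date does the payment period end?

The last day of the payment period: 10 April 2019 + 45 days = 25 May 2019. That falls on a Saturday, so it rolls to the next business day, Monday, 27 May 2019.

27 May 2019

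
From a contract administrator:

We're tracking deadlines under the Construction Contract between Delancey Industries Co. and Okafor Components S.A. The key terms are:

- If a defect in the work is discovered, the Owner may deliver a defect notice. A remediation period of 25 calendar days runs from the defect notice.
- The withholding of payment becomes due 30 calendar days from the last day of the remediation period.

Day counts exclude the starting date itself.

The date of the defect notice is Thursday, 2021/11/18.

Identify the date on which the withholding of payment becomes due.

2022/01/12

The last day of the remediation period: 2021/11/18 + 25 days = 2021/12/13.
The date on which the withholding of payment becomes due: 2021/12/13 + 30 days = 2022/01/12.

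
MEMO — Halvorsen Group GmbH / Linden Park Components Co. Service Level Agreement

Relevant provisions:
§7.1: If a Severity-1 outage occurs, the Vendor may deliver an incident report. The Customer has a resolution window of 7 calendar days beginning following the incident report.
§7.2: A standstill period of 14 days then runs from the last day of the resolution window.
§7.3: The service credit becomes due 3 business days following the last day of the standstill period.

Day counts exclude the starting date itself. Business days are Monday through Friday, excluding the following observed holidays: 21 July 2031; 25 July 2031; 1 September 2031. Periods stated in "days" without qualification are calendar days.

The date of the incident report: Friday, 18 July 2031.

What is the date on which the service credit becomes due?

13 August 2031

The last day of the resolution window: 18 July 2031 + 7 days = 25 July 2031.
The last day of the standstill period: 25 July 2031 + 14 days = 8 August 2031.
From Friday, 8 August 2031, 3 business days (Aug 11, Aug 12, Aug 13, skipping weekends) brings us to Wednesday, 13 August 2031, which is the date on which the service credit becomes due.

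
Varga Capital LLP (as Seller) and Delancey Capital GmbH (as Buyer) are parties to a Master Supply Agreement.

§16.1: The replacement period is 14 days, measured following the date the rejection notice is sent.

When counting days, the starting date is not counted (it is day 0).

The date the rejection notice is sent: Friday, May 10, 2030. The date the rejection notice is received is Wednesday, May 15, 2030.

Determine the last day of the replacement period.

May 24, 2030

Adding 14 calendar days to May 10, 2030 gives May 24, 2030, which is the last day of the replacement period.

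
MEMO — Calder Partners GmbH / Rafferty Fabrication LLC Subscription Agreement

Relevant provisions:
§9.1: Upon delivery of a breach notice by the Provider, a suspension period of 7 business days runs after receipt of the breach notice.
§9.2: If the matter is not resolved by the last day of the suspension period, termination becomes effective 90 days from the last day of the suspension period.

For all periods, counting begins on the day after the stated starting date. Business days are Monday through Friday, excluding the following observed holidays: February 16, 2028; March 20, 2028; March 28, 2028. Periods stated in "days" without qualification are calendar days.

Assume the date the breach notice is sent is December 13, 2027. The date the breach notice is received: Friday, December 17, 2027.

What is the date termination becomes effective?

From Friday, December 17, 2027, 7 business days (Dec 20, Dec 21, Dec 22, Dec 23, Dec 24, Dec 27, Dec 28, skipping weekends) brings us to Tuesday, December 28, 2027, which is the last day of the suspension period.
The date termination becomes effective: 90 calendar days after December 28, 2027 is March 27, 2028.

March 27, 2028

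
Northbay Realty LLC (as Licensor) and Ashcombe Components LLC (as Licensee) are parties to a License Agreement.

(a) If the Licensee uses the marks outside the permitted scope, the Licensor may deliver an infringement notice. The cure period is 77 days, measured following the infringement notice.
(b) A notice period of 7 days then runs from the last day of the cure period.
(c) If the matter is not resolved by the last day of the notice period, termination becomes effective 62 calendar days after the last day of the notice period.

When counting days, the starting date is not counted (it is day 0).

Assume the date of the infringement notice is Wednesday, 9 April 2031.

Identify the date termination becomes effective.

2 September 2031

The last day of the cure period: 77 calendar days after 9 April 2031 is 25 June 2031.
The last day of the notice period: 25 June 2031 + 7 days = 2 July 2031.
Adding 62 calendar days to 2 July 2031 gives 2 September 2031, which is the date termination becomes effective.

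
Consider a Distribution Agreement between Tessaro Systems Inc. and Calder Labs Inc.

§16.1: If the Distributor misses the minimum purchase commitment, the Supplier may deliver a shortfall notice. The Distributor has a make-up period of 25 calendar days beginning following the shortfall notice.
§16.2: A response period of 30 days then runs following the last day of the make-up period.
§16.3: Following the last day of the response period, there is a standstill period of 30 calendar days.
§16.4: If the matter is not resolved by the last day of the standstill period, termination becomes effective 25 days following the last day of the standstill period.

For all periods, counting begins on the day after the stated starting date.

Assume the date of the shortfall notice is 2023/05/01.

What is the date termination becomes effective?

2023/08/19

The last day of the make-up period: 25 calendar days after 2023/05/01 is 2023/05/26.
Adding 30 calendar days to 2023/05/26 gives 2023/06/25, which is the last day of the response period.
Adding 30 calendar days to 2023/06/25 gives 2023/07/25, which is the last day of the standstill period.
The date termination becomes effective: 2023/07/25 + 25 days = 2023/08/19.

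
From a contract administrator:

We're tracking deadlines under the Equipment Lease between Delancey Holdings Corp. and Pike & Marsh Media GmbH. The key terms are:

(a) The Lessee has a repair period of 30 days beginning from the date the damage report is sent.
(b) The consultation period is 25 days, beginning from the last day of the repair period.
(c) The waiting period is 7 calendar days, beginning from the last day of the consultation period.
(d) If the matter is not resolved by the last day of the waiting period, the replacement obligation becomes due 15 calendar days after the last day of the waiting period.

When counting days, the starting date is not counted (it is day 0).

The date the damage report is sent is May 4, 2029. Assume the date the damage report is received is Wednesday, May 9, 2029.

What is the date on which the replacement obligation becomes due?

July 20, 2029

The last day of the repair period: 30 calendar days after May 4, 2029 is June 3, 2029.
The last day of the consultation period: 25 calendar days after June 3, 2029 is June 28, 2029.
The last day of the waiting period: June 28, 2029 + 7 days = July 5, 2029.
The date on which the replacement obligation becomes due: July 5, 2029 + 15 days = July 20, 2029.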